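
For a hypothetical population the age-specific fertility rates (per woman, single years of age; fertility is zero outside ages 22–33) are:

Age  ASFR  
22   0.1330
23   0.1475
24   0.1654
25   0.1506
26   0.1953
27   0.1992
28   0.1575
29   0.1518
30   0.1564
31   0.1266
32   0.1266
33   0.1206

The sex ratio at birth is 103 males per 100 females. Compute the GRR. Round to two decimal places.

0.90

Proportion female at birth = 100 / (100 + 103) = 0.49261.
Sum of ASFRs = 0.1330 + 0.1475 + 0.1654 + 0.1506 + 0.1953 + 0.1992 + 0.1575 + 0.1518 + 0.1564 + 0.1266 + 0.1266 + 0.1206 = 1.8305
TFR = 1.8305
GRR = 0.49261 × 1.8305 = 0.90172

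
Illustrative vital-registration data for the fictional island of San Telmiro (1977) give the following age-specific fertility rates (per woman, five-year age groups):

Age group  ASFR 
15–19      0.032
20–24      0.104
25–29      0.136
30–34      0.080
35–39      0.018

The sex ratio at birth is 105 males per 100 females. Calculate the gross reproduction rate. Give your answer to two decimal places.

0.90

Proportion female at birth = 100 / (100 + 105) = 0.48780.
Sum of ASFRs = 0.032 + 0.104 + 0.136 + 0.080 + 0.018 = 0.370
TFR = 5 × 0.370 = 1.85
GRR = 0.48780 × 1.85 = 0.90243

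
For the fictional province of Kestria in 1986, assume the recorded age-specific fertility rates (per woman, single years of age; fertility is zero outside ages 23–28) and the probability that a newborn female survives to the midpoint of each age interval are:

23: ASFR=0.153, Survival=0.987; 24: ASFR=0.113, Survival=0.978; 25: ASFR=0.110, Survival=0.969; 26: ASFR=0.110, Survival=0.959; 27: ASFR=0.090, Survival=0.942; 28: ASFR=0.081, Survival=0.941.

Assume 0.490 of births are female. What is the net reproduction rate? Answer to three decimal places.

Proportion female at birth = 0.490.
Each age group contributes 1 × ASFR × survival:
  23: 1 × 0.153 × 0.987 = 0.15101
  24: 1 × 0.113 × 0.978 = 0.11051
  25: 1 × 0.110 × 0.969 = 0.10659
  26: 1 × 0.110 × 0.959 = 0.10549
  27: 1 × 0.090 × 0.942 = 0.08478
  28: 1 × 0.081 × 0.941 = 0.07622
Sum = 0.63460
NRR = 0.490 × 0.63460 = 0.31095

0.311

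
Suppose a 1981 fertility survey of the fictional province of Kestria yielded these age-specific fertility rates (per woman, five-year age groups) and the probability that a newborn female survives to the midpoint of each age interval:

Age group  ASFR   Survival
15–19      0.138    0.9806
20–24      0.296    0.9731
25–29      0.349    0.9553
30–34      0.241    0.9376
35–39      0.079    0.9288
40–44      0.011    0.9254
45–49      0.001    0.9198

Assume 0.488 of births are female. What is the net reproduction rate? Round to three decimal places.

Proportion female at birth = 0.488.
Survival-weighted fertility by age (5·fₓ·Sₓ):
  15–19: 5 × 0.138 × 0.9806 = 0.67661
  20–24: 5 × 0.296 × 0.9731 = 1.44019
  25–29: 5 × 0.349 × 0.9553 = 1.66700
  30–34: 5 × 0.241 × 0.9376 = 1.12981
  35–39: 5 × 0.079 × 0.9288 = 0.36688
  40–44: 5 × 0.011 × 0.9254 = 0.05090
  45–49: 5 × 0.001 × 0.9198 = 0.00460
Sum = 5.33599
NRR = 0.488 × 5.33599 = 2.60396
With NRR above 1 the population is above replacement fertility.

2.604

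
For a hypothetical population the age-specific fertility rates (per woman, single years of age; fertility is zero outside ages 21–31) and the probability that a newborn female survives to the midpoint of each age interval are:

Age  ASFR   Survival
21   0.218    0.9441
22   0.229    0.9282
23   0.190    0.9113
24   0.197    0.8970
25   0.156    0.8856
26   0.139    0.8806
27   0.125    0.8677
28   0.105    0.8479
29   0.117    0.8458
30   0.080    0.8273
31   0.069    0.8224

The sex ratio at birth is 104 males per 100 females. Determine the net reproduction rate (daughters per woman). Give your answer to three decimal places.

0.710

Proportion female at birth = 100 / (100 + 104) = 0.49020.
Survival-weighted fertility by age (1·fₓ·Sₓ):
  21: 1 × 0.218 × 0.9441 = 0.20581
  22: 1 × 0.229 × 0.9282 = 0.21256
  23: 1 × 0.190 × 0.9113 = 0.17315
  24: 1 × 0.197 × 0.8970 = 0.17671
  25: 1 × 0.156 × 0.8856 = 0.13815
  26: 1 × 0.139 × 0.8806 = 0.12240
  27: 1 × 0.125 × 0.8677 = 0.10846
  28: 1 × 0.105 × 0.8479 = 0.08903
  29: 1 × 0.117 × 0.8458 = 0.09896
  30: 1 × 0.080 × 0.8273 = 0.06618
  31: 1 × 0.069 × 0.8224 = 0.05675
Sum = 1.44816
NRR = 0.49020 × 1.44816 = 0.70989
An NRR under 1 implies long-run decline under these rates.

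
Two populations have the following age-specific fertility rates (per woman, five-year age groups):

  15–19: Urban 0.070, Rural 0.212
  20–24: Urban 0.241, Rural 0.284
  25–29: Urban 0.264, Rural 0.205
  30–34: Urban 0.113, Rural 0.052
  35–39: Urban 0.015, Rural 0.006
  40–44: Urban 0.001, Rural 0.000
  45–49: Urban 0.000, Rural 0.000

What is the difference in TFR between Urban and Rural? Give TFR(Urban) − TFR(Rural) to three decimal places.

Urban:
  Sum of ASFRs = 0.070 + 0.241 + 0.264 + 0.113 + 0.015 + 0.001 + 0.000 = 0.704
  TFR = 5 × 0.704 = 3.52
Rural:
  Sum of ASFRs = 0.212 + 0.284 + 0.205 + 0.052 + 0.006 + 0.000 + 0.000 = 0.759
  TFR = 5 × 0.759 = 3.795
Difference = 3.52 − 3.795 = -0.275

-0.275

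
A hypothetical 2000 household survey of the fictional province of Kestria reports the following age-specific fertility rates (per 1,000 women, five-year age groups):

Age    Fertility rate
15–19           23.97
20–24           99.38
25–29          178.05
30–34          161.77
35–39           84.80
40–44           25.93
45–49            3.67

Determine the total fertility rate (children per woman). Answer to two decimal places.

2.89

Sum of ASFRs = 23.97 + 99.38 + 178.05 + 161.77 + 84.80 + 25.93 + 3.67 = 577.57
TFR = 5 × 577.57 / 1000 = 2.88785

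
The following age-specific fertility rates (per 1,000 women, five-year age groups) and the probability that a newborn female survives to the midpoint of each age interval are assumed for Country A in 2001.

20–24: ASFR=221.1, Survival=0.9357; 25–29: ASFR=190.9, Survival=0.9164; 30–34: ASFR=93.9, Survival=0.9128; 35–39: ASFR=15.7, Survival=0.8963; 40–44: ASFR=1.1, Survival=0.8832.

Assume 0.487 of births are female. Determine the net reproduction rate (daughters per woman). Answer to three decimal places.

Proportion female at birth = 0.487.
Per-age-group product (5 × ASFR × survival probability):
  20–24: 5 × 221.1/1000 × 0.9357 = 1.03442
  25–29: 5 × 190.9/1000 × 0.9164 = 0.87470
  30–34: 5 × 93.9/1000 × 0.9128 = 0.42856
  35–39: 5 × 15.7/1000 × 0.8963 = 0.07036
  40–44: 5 × 1.1/1000 × 0.8832 = 0.00486
Sum = 2.41290
NRR = 0.487 × 2.41290 = 1.17508

1.175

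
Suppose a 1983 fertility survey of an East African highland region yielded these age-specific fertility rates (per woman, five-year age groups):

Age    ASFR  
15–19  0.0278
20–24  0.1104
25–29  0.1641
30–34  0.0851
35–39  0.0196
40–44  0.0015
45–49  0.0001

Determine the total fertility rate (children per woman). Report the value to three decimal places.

Sum of ASFRs = 0.0278 + 0.1104 + 0.1641 + 0.0851 + 0.0196 + 0.0015 + 0.0001 = 0.4086
TFR = 5 × 0.4086 = 2.043

2.043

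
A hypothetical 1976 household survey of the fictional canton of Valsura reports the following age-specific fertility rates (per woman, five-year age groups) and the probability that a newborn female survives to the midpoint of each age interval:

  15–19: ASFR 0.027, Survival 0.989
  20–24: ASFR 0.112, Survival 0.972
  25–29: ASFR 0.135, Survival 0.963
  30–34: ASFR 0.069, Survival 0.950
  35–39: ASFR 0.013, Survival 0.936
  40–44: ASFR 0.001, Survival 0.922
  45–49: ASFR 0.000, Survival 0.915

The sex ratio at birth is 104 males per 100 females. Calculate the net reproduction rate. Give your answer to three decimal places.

Proportion female at birth = 100 / (100 + 104) = 0.49020.
Survival-weighted fertility by age (5·fₓ·Sₓ):
  15–19: 5 × 0.027 × 0.989 = 0.13352
  20–24: 5 × 0.112 × 0.972 = 0.54432
  25–29: 5 × 0.135 × 0.963 = 0.65003
  30–34: 5 × 0.069 × 0.950 = 0.32775
  35–39: 5 × 0.013 × 0.936 = 0.06084
  40–44: 5 × 0.001 × 0.922 = 0.00461
  45–49: 5 × 0.000 × 0.915 = 0.00000
Sum = 1.72107
NRR = 0.49020 × 1.72107 = 0.84367
NRR < 1, so the cohort does not fully replace itself.

0.844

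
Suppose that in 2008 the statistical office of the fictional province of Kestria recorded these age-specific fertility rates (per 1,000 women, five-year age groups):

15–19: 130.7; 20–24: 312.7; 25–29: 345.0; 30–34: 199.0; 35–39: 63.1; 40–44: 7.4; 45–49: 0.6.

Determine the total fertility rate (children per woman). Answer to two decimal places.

Sum of ASFRs = 130.7 + 312.7 + 345.0 + 199.0 + 63.1 + 7.4 + 0.6 = 1058.5
TFR = 5 × 1058.5 / 1000 = 5.2925

5.29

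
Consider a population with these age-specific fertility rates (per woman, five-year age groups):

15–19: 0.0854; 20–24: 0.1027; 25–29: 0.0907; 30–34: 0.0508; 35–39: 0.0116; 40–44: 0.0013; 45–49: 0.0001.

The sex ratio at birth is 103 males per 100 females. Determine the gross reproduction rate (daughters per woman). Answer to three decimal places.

0.844

Proportion female at birth = 100 / (100 + 103) = 0.49261.
Sum of ASFRs = 0.0854 + 0.1027 + 0.0907 + 0.0508 + 0.0116 + 0.0013 + 0.0001 = 0.3426
TFR = 5 × 0.3426 = 1.713
GRR = 0.49261 × 1.713 = 0.84384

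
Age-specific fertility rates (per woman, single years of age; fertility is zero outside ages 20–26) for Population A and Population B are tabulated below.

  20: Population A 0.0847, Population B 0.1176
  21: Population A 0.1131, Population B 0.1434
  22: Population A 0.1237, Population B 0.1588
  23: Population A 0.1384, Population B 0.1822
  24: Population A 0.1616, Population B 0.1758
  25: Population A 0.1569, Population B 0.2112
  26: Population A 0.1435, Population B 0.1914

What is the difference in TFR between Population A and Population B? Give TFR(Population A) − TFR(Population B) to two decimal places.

Population A:
  Sum of ASFRs = 0.0847 + 0.1131 + 0.1237 + 0.1384 + 0.1616 + 0.1569 + 0.1435 = 0.9219
  TFR = 0.9219
Population B:
  Sum of ASFRs = 0.1176 + 0.1434 + 0.1588 + 0.1822 + 0.1758 + 0.2112 + 0.1914 = 1.1804
  TFR = 1.1804
Difference = 0.9219 − 1.1804 = -0.2585

-0.26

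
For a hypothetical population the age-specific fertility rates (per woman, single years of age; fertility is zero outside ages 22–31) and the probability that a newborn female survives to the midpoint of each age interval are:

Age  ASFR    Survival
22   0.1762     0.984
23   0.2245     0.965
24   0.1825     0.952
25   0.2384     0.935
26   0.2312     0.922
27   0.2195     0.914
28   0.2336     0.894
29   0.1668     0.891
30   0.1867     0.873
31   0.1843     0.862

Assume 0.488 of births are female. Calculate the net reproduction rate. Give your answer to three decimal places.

0.917

Proportion female at birth = 0.488.
Each age group contributes 1 × ASFR × survival:
  22: 1 × 0.1762 × 0.984 = 0.17338
  23: 1 × 0.2245 × 0.965 = 0.21664
  24: 1 × 0.1825 × 0.952 = 0.17374
  25: 1 × 0.2384 × 0.935 = 0.22290
  26: 1 × 0.2312 × 0.922 = 0.21317
  27: 1 × 0.2195 × 0.914 = 0.20062
  28: 1 × 0.2336 × 0.894 = 0.20884
  29: 1 × 0.1668 × 0.891 = 0.14862
  30: 1 × 0.1867 × 0.873 = 0.16299
  31: 1 × 0.1843 × 0.862 = 0.15887
Sum = 1.87977
NRR = 0.488 × 1.87977 = 0.91733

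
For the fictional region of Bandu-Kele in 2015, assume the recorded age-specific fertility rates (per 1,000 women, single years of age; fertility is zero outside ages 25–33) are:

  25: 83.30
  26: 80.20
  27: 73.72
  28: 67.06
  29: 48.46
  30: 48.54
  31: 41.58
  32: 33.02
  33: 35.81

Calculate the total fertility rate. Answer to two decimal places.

0.51

Sum of ASFRs = 83.30 + 80.20 + 73.72 + 67.06 + 48.46 + 48.54 + 41.58 + 33.02 + 35.81 = 511.69
TFR = 511.69 / 1000 = 0.51169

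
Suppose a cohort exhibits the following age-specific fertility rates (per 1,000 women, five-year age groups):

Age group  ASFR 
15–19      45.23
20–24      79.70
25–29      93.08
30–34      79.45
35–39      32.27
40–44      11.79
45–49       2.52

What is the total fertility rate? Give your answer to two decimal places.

Sum of ASFRs = 45.23 + 79.70 + 93.08 + 79.45 + 32.27 + 11.79 + 2.52 = 344.04
TFR = 5 × 344.04 / 1000 = 1.7202

1.72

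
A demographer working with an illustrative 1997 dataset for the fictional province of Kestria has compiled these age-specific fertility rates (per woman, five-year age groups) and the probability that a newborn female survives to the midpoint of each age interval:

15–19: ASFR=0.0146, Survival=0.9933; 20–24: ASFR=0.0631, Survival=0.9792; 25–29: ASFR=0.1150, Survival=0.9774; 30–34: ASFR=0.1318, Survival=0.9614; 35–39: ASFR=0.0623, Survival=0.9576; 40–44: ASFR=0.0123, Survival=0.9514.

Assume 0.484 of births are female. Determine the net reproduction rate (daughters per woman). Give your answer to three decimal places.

0.936

Proportion female at birth = 0.484.
Survival-weighted fertility by age (5·fₓ·Sₓ):
  15–19: 5 × 0.0146 × 0.9933 = 0.07251
  20–24: 5 × 0.0631 × 0.9792 = 0.30894
  25–29: 5 × 0.1150 × 0.9774 = 0.56201
  30–34: 5 × 0.1318 × 0.9614 = 0.63356
  35–39: 5 × 0.0623 × 0.9576 = 0.29829
  40–44: 5 × 0.0123 × 0.9514 = 0.05851
Sum = 1.93382
NRR = 0.484 × 1.93382 = 0.93597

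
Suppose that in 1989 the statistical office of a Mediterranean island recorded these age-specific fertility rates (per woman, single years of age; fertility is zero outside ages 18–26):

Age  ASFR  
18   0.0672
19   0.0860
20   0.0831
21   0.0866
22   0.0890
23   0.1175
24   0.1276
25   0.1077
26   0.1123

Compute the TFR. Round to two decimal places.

0.88

Sum of ASFRs = 0.0672 + 0.0860 + 0.0831 + 0.0866 + 0.0890 + 0.1175 + 0.1276 + 0.1077 + 0.1123 = 0.8770
TFR = 0.877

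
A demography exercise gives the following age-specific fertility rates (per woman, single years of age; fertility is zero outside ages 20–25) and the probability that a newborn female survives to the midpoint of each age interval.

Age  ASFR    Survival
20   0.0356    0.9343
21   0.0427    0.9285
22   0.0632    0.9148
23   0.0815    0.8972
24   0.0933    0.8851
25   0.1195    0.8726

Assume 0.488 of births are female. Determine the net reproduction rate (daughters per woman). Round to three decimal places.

0.191

Proportion female at birth = 0.488.
Survival-weighted fertility by age (1·fₓ·Sₓ):
  20: 1 × 0.0356 × 0.9343 = 0.03326
  21: 1 × 0.0427 × 0.9285 = 0.03965
  22: 1 × 0.0632 × 0.9148 = 0.05782
  23: 1 × 0.0815 × 0.8972 = 0.07312
  24: 1 × 0.0933 × 0.8851 = 0.08258
  25: 1 × 0.1195 × 0.8726 = 0.10428
Sum = 0.39071
NRR = 0.488 × 0.39071 = 0.19067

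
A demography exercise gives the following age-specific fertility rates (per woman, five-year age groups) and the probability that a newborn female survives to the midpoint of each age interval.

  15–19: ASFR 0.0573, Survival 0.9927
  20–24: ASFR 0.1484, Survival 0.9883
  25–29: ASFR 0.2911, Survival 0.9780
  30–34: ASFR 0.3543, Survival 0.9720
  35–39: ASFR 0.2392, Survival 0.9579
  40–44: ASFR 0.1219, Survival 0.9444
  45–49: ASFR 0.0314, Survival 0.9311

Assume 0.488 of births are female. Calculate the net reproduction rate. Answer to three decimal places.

Proportion female at birth = 0.488.
Survival-weighted fertility by age (5·fₓ·Sₓ):
  15–19: 5 × 0.0573 × 0.9927 = 0.28441
  20–24: 5 × 0.1484 × 0.9883 = 0.73332
  25–29: 5 × 0.2911 × 0.9780 = 1.42348
  30–34: 5 × 0.3543 × 0.9720 = 1.72190
  35–39: 5 × 0.2392 × 0.9579 = 1.14565
  40–44: 5 × 0.1219 × 0.9444 = 0.57561
  45–49: 5 × 0.0314 × 0.9311 = 0.14618
Sum = 6.03055
NRR = 0.488 × 6.03055 = 2.94291

2.943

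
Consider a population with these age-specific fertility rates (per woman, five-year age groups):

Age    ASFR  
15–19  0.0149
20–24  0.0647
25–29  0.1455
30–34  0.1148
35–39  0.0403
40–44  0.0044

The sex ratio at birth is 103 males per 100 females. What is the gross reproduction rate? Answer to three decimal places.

0.947

Proportion female at birth = 100 / (100 + 103) = 0.49261.
Sum of ASFRs = 0.0149 + 0.0647 + 0.1455 + 0.1148 + 0.0403 + 0.0044 = 0.3846
TFR = 5 × 0.3846 = 1.923
GRR = 0.49261 × 1.923 = 0.94729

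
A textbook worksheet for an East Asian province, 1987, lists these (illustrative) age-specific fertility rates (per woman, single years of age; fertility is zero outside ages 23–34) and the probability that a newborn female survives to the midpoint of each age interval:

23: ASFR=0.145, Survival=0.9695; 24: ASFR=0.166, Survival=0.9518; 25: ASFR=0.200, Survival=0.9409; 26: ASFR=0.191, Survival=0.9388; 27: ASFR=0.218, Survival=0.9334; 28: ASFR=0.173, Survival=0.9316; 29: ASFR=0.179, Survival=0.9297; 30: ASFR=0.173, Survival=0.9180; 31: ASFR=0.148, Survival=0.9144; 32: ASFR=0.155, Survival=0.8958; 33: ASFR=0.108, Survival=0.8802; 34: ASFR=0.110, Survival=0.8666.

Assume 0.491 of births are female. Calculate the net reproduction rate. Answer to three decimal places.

0.894

Proportion female at birth = 0.491.
Each age group contributes 1 × ASFR × survival:
  23: 1 × 0.145 × 0.9695 = 0.14058
  24: 1 × 0.166 × 0.9518 = 0.15800
  25: 1 × 0.200 × 0.9409 = 0.18818
  26: 1 × 0.191 × 0.9388 = 0.17931
  27: 1 × 0.218 × 0.9334 = 0.20348
  28: 1 × 0.173 × 0.9316 = 0.16117
  29: 1 × 0.179 × 0.9297 = 0.16642
  30: 1 × 0.173 × 0.9180 = 0.15881
  31: 1 × 0.148 × 0.9144 = 0.13533
  32: 1 × 0.155 × 0.8958 = 0.13885
  33: 1 × 0.108 × 0.8802 = 0.09506
  34: 1 × 0.110 × 0.8666 = 0.09533
Sum = 1.82052
NRR = 0.491 × 1.82052 = 0.89388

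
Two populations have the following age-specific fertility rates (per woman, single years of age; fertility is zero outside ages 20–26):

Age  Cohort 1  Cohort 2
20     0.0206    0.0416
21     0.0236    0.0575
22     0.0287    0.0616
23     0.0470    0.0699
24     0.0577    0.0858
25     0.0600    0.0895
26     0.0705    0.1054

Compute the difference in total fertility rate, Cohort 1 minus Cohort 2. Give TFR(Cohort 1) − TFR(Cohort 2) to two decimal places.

-0.20

Cohort 1:
  Sum of ASFRs = 0.0206 + 0.0236 + 0.0287 + 0.0470 + 0.0577 + 0.0600 + 0.0705 = 0.3081
  TFR = 0.3081
Cohort 2:
  Sum of ASFRs = 0.0416 + 0.0575 + 0.0616 + 0.0699 + 0.0858 + 0.0895 + 0.1054 = 0.5113
  TFR = 0.5113
Difference = 0.3081 − 0.5113 = -0.2032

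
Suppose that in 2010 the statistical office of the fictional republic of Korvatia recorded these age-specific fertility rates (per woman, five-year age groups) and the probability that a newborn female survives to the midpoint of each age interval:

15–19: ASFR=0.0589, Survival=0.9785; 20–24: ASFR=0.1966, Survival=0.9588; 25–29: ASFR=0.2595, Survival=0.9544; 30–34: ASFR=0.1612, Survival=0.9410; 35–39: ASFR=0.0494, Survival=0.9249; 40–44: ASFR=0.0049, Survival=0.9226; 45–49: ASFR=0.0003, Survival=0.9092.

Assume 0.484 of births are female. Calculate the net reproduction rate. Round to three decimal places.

1.684

Proportion female at birth = 0.484.
Each age group contributes 5 × ASFR × survival:
  15–19: 5 × 0.0589 × 0.9785 = 0.28817
  20–24: 5 × 0.1966 × 0.9588 = 0.94250
  25–29: 5 × 0.2595 × 0.9544 = 1.23833
  30–34: 5 × 0.1612 × 0.9410 = 0.75845
  35–39: 5 × 0.0494 × 0.9249 = 0.22845
  40–44: 5 × 0.0049 × 0.9226 = 0.02260
  45–49: 5 × 0.0003 × 0.9092 = 0.00136
Sum = 3.47986
NRR = 0.484 × 3.47986 = 1.68425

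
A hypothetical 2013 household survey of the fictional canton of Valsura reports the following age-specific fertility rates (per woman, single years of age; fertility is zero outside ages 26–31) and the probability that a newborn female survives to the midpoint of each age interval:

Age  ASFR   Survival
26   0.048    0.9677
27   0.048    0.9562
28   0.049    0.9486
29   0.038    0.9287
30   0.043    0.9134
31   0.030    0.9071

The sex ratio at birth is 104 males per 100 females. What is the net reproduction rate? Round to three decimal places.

Proportion female at birth = 100 / (100 + 104) = 0.49020.
Survival-weighted fertility by age (1·fₓ·Sₓ):
  26: 1 × 0.048 × 0.9677 = 0.04645
  27: 1 × 0.048 × 0.9562 = 0.04590
  28: 1 × 0.049 × 0.9486 = 0.04648
  29: 1 × 0.038 × 0.9287 = 0.03529
  30: 1 × 0.043 × 0.9134 = 0.03928
  31: 1 × 0.030 × 0.9071 = 0.02721
Sum = 0.24061
NRR = 0.49020 × 0.24061 = 0.11795
With NRR below 1 the population is below replacement fertility.

0.118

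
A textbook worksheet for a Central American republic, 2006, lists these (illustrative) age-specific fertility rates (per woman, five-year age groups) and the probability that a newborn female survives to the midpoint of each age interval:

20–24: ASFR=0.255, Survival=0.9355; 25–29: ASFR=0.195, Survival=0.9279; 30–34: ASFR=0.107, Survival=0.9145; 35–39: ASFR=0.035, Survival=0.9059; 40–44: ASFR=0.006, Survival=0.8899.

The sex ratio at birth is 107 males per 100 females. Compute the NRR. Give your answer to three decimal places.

Proportion female at birth = 100 / (100 + 107) = 0.48309.
Survival-weighted fertility by age (5·fₓ·Sₓ):
  20–24: 5 × 0.255 × 0.9355 = 1.19276
  25–29: 5 × 0.195 × 0.9279 = 0.90470
  30–34: 5 × 0.107 × 0.9145 = 0.48926
  35–39: 5 × 0.035 × 0.9059 = 0.15853
  40–44: 5 × 0.006 × 0.8899 = 0.02670
Sum = 2.77195
NRR = 0.48309 × 2.77195 = 1.33910
With NRR above 1 the population is above replacement fertility.

1.339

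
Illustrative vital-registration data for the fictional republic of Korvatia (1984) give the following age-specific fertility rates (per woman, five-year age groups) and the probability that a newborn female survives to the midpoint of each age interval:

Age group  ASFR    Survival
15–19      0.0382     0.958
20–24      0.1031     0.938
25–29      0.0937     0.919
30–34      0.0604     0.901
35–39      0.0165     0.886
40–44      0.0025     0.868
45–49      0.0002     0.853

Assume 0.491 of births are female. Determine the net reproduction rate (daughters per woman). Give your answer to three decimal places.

0.714

Proportion female at birth = 0.491.
Weighting each age-specific rate by interval width and survival:
  15–19: 5 × 0.0382 × 0.958 = 0.18298
  20–24: 5 × 0.1031 × 0.938 = 0.48354
  25–29: 5 × 0.0937 × 0.919 = 0.43055
  30–34: 5 × 0.0604 × 0.901 = 0.27210
  35–39: 5 × 0.0165 × 0.886 = 0.07310
  40–44: 5 × 0.0025 × 0.868 = 0.01085
  45–49: 5 × 0.0002 × 0.853 = 0.00085
Sum = 1.45397
NRR = 0.491 × 1.45397 = 0.71390
NRR < 1, so the cohort does not fully replace itself.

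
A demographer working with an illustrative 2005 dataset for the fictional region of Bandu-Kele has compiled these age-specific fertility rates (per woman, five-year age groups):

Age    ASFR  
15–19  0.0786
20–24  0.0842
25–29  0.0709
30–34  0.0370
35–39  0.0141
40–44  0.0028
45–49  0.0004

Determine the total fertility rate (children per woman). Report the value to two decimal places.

Sum of ASFRs = 0.0786 + 0.0842 + 0.0709 + 0.0370 + 0.0141 + 0.0028 + 0.0004 = 0.2880
TFR = 5 × 0.2880 = 1.44

1.44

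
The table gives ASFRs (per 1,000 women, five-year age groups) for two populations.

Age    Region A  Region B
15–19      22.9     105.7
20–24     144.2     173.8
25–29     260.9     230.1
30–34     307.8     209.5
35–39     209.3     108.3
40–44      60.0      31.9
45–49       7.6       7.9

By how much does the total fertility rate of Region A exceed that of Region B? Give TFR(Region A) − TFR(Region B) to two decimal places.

0.73

Region A:
  Sum of ASFRs = 22.9 + 144.2 + 260.9 + 307.8 + 209.3 + 60.0 + 7.6 = 1012.7
  TFR = 5 × 1012.7 / 1000 = 5.0635
Region B:
  Sum of ASFRs = 105.7 + 173.8 + 230.1 + 209.5 + 108.3 + 31.9 + 7.9 = 867.2
  TFR = 5 × 867.2 / 1000 = 4.336
Difference = 5.0635 − 4.336 = 0.7275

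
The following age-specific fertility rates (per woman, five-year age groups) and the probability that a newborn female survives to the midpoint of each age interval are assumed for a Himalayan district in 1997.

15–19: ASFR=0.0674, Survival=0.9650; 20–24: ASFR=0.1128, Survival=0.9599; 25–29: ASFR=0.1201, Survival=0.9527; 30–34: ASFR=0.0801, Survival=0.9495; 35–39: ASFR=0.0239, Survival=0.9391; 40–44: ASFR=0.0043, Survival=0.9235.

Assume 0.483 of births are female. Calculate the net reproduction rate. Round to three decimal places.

0.942

Proportion female at birth = 0.483.
Survival-weighted fertility by age (5·fₓ·Sₓ):
  15–19: 5 × 0.0674 × 0.9650 = 0.32521
  20–24: 5 × 0.1128 × 0.9599 = 0.54138
  25–29: 5 × 0.1201 × 0.9527 = 0.57210
  30–34: 5 × 0.0801 × 0.9495 = 0.38027
  35–39: 5 × 0.0239 × 0.9391 = 0.11222
  40–44: 5 × 0.0043 × 0.9235 = 0.01986
Sum = 1.95104
NRR = 0.483 × 1.95104 = 0.94235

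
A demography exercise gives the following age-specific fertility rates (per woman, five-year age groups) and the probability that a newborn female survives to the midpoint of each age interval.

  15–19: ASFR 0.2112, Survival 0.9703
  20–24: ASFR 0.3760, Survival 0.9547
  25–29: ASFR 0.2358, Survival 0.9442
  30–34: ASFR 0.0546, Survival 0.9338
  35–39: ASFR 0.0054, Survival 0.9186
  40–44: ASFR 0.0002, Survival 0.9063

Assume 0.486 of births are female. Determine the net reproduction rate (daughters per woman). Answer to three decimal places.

Proportion female at birth = 0.486.
Per-age-group product (5 × ASFR × survival probability):
  15–19: 5 × 0.2112 × 0.9703 = 1.02464
  20–24: 5 × 0.3760 × 0.9547 = 1.79484
  25–29: 5 × 0.2358 × 0.9442 = 1.11321
  30–34: 5 × 0.0546 × 0.9338 = 0.25493
  35–39: 5 × 0.0054 × 0.9186 = 0.02480
  40–44: 5 × 0.0002 × 0.9063 = 0.00091
Sum = 4.21333
NRR = 0.486 × 4.21333 = 2.04768
An NRR exceeding 1 indicates intrinsic growth under these rates.

2.048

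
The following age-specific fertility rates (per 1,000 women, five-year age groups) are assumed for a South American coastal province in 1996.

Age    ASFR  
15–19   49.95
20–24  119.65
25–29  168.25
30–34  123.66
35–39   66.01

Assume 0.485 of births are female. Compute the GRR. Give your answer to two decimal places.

1.28

Proportion female at birth = 0.485.
Sum of ASFRs = 49.95 + 119.65 + 168.25 + 123.66 + 66.01 = 527.52
TFR = 5 × 527.52 / 1000 = 2.6376
GRR = 0.485 × 2.6376 = 1.27924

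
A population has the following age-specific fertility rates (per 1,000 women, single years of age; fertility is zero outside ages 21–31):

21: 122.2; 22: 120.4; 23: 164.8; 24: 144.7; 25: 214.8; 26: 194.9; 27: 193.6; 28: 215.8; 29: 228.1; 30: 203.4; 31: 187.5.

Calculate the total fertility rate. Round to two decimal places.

1.99

Sum of ASFRs = 122.2 + 120.4 + 164.8 + 144.7 + 214.8 + 194.9 + 193.6 + 215.8 + 228.1 + 203.4 + 187.5 = 1990.2
TFR = 1990.2 / 1000 = 1.9902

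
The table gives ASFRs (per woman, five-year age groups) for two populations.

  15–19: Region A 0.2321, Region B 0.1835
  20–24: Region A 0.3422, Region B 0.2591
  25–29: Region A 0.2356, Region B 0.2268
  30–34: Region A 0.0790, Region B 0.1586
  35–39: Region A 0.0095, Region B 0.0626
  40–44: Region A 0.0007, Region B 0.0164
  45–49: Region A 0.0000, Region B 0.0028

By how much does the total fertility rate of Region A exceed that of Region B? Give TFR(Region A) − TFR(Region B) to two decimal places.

-0.05

Region A:
  Sum of ASFRs = 0.2321 + 0.3422 + 0.2356 + 0.0790 + 0.0095 + 0.0007 + 0.0000 = 0.8991
  TFR = 5 × 0.8991 = 4.4955
Region B:
  Sum of ASFRs = 0.1835 + 0.2591 + 0.2268 + 0.1586 + 0.0626 + 0.0164 + 0.0028 = 0.9098
  TFR = 5 × 0.9098 = 4.549
Difference = 4.4955 − 4.549 = -0.0535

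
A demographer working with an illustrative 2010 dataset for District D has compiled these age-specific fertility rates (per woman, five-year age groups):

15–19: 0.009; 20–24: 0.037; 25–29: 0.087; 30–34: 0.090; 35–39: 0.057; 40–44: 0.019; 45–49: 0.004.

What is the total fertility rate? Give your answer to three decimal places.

1.515

Sum of ASFRs = 0.009 + 0.037 + 0.087 + 0.090 + 0.057 + 0.019 + 0.004 = 0.303
TFR = 5 × 0.303 = 1.515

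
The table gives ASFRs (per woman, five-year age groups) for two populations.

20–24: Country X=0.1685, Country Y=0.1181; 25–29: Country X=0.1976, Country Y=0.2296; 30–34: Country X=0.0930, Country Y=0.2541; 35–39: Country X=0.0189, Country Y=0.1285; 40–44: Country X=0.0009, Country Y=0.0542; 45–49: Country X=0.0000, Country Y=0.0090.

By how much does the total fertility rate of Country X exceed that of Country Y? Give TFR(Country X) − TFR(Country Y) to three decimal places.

Country X:
  Sum of ASFRs = 0.1685 + 0.1976 + 0.0930 + 0.0189 + 0.0009 + 0.0000 = 0.4789
  TFR = 5 × 0.4789 = 2.3945
Country Y:
  Sum of ASFRs = 0.1181 + 0.2296 + 0.2541 + 0.1285 + 0.0542 + 0.0090 = 0.7935
  TFR = 5 × 0.7935 = 3.9675
Difference = 2.3945 − 3.9675 = -1.573

-1.573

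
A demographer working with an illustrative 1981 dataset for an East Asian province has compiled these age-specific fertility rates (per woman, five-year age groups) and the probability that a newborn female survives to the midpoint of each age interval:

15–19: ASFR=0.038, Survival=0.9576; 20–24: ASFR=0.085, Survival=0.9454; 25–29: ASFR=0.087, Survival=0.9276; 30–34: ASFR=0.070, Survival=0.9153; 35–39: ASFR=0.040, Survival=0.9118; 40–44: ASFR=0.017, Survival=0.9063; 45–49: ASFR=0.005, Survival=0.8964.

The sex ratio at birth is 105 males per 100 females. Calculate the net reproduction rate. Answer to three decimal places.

0.775

Proportion female at birth = 100 / (100 + 105) = 0.48780.
Each age group contributes 5 × ASFR × survival:
  15–19: 5 × 0.038 × 0.9576 = 0.18194
  20–24: 5 × 0.085 × 0.9454 = 0.40180
  25–29: 5 × 0.087 × 0.9276 = 0.40351
  30–34: 5 × 0.070 × 0.9153 = 0.32036
  35–39: 5 × 0.040 × 0.9118 = 0.18236
  40–44: 5 × 0.017 × 0.9063 = 0.07704
  45–49: 5 × 0.005 × 0.8964 = 0.02241
Sum = 1.58942
NRR = 0.48780 × 1.58942 = 0.77532
An NRR under 1 implies long-run decline under these rates.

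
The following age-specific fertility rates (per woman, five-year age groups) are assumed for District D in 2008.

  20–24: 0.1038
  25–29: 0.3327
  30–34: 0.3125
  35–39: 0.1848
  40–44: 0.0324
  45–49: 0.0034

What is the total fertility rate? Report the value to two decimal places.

4.85

Sum of ASFRs = 0.1038 + 0.3327 + 0.3125 + 0.1848 + 0.0324 + 0.0034 = 0.9696
TFR = 5 × 0.9696 = 4.848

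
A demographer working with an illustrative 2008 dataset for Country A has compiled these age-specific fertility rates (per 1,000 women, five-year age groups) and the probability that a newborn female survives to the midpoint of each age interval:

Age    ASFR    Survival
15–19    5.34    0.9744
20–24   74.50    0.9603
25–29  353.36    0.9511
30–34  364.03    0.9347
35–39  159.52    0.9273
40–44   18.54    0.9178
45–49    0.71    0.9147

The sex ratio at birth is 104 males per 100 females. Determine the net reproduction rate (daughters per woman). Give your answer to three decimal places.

Proportion female at birth = 100 / (100 + 104) = 0.49020.
Each age group contributes 5 × ASFR × survival:
  15–19: 5 × 5.34/1000 × 0.9744 = 0.02602
  20–24: 5 × 74.50/1000 × 0.9603 = 0.35771
  25–29: 5 × 353.36/1000 × 0.9511 = 1.68040
  30–34: 5 × 364.03/1000 × 0.9347 = 1.70129
  35–39: 5 × 159.52/1000 × 0.9273 = 0.73961
  40–44: 5 × 18.54/1000 × 0.9178 = 0.08508
  45–49: 5 × 0.71/1000 × 0.9147 = 0.00325
Sum = 4.59336
NRR = 0.49020 × 4.59336 = 2.25167
An NRR exceeding 1 indicates intrinsic growth under these rates.

2.252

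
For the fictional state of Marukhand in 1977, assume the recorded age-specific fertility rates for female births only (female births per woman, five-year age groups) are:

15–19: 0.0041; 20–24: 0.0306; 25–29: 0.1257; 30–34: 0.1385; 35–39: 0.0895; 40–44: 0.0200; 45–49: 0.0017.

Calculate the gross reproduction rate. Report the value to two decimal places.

Sum of female ASFRs = 0.0041 + 0.0306 + 0.1257 + 0.1385 + 0.0895 + 0.0200 + 0.0017 = 0.4101
GRR = 5 × 0.4101 = 2.0505

2.05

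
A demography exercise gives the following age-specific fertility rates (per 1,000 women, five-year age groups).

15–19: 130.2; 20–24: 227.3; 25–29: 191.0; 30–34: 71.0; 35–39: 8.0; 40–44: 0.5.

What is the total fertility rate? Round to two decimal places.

3.14

Sum of ASFRs = 130.2 + 227.3 + 191.0 + 71.0 + 8.0 + 0.5 = 628.0
TFR = 5 × 628.0 / 1000 = 3.14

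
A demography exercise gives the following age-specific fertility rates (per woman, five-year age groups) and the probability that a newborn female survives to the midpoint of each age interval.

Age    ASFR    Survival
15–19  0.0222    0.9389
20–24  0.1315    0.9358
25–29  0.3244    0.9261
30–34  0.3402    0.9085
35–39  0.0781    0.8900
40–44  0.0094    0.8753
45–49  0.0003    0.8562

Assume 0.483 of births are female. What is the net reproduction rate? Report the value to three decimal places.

Proportion female at birth = 0.483.
Weighting each age-specific rate by interval width and survival:
  15–19: 5 × 0.0222 × 0.9389 = 0.10422
  20–24: 5 × 0.1315 × 0.9358 = 0.61529
  25–29: 5 × 0.3244 × 0.9261 = 1.50213
  30–34: 5 × 0.3402 × 0.9085 = 1.54536
  35–39: 5 × 0.0781 × 0.8900 = 0.34755
  40–44: 5 × 0.0094 × 0.8753 = 0.04114
  45–49: 5 × 0.0003 × 0.8562 = 0.00128
Sum = 4.15697
NRR = 0.483 × 4.15697 = 2.00782
NRR > 1, so each generation more than replaces itself.

2.008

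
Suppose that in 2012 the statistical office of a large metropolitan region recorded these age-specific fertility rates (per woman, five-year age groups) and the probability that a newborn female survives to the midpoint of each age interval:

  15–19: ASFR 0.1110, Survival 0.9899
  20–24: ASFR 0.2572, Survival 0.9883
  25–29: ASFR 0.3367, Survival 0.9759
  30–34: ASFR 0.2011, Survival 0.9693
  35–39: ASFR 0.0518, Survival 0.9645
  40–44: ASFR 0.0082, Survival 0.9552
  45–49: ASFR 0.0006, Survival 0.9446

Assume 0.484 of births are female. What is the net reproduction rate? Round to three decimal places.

2.289

Proportion female at birth = 0.484.
Each age group contributes 5 × ASFR × survival:
  15–19: 5 × 0.1110 × 0.9899 = 0.54939
  20–24: 5 × 0.2572 × 0.9883 = 1.27095
  25–29: 5 × 0.3367 × 0.9759 = 1.64293
  30–34: 5 × 0.2011 × 0.9693 = 0.97463
  35–39: 5 × 0.0518 × 0.9645 = 0.24981
  40–44: 5 × 0.0082 × 0.9552 = 0.03916
  45–49: 5 × 0.0006 × 0.9446 = 0.00283
Sum = 4.72970
NRR = 0.484 × 4.72970 = 2.28917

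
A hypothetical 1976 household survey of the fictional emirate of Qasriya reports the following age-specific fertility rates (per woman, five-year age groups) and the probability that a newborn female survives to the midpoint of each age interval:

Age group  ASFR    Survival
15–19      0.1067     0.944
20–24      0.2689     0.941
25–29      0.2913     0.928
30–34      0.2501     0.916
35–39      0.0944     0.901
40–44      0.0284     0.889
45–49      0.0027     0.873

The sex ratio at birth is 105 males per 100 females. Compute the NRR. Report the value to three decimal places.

2.356

Proportion female at birth = 100 / (100 + 105) = 0.48780.
Per-age-group product (5 × ASFR × survival probability):
  15–19: 5 × 0.1067 × 0.944 = 0.50362
  20–24: 5 × 0.2689 × 0.941 = 1.26517
  25–29: 5 × 0.2913 × 0.928 = 1.35163
  30–34: 5 × 0.2501 × 0.916 = 1.14546
  35–39: 5 × 0.0944 × 0.901 = 0.42527
  40–44: 5 × 0.0284 × 0.889 = 0.12624
  45–49: 5 × 0.0027 × 0.873 = 0.01179
Sum = 4.82918
NRR = 0.48780 × 4.82918 = 2.35567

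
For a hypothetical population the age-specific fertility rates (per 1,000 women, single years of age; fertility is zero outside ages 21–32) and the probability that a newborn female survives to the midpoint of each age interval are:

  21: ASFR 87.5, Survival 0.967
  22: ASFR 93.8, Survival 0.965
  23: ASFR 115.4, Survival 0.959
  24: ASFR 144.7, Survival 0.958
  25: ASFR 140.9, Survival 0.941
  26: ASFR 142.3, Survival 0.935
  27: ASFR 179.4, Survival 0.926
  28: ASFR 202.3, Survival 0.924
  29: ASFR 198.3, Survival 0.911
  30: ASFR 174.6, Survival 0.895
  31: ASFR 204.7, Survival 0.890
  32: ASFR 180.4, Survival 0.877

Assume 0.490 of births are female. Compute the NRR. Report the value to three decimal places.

0.843

Proportion female at birth = 0.490.
Each age group contributes 1 × ASFR × survival:
  21: 1 × 87.5/1000 × 0.967 = 0.08461
  22: 1 × 93.8/1000 × 0.965 = 0.09052
  23: 1 × 115.4/1000 × 0.959 = 0.11067
  24: 1 × 144.7/1000 × 0.958 = 0.13862
  25: 1 × 140.9/1000 × 0.941 = 0.13259
  26: 1 × 142.3/1000 × 0.935 = 0.13305
  27: 1 × 179.4/1000 × 0.926 = 0.16612
  28: 1 × 202.3/1000 × 0.924 = 0.18693
  29: 1 × 198.3/1000 × 0.911 = 0.18065
  30: 1 × 174.6/1000 × 0.895 = 0.15627
  31: 1 × 204.7/1000 × 0.890 = 0.18218
  32: 1 × 180.4/1000 × 0.877 = 0.15821
Sum = 1.72042
NRR = 0.490 × 1.72042 = 0.84301
With NRR below 1 the population is below replacement fertility.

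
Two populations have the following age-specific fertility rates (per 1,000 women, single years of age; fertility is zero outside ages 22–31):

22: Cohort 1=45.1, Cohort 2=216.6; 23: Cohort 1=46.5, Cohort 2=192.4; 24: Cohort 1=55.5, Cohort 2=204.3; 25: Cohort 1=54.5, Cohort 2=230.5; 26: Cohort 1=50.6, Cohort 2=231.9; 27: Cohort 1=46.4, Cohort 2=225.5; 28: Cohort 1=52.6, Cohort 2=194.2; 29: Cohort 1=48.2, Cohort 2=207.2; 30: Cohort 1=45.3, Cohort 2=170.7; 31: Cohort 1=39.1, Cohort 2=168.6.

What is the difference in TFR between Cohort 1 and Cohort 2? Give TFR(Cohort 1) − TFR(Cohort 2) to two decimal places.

-1.56

Cohort 1:
  Sum of ASFRs = 45.1 + 46.5 + 55.5 + 54.5 + 50.6 + 46.4 + 52.6 + 48.2 + 45.3 + 39.1 = 483.8
  TFR = 483.8 / 1000 = 0.4838
Cohort 2:
  Sum of ASFRs = 216.6 + 192.4 + 204.3 + 230.5 + 231.9 + 225.5 + 194.2 + 207.2 + 170.7 + 168.6 = 2041.9
  TFR = 2041.9 / 1000 = 2.0419
Difference = 0.4838 − 2.0419 = -1.5581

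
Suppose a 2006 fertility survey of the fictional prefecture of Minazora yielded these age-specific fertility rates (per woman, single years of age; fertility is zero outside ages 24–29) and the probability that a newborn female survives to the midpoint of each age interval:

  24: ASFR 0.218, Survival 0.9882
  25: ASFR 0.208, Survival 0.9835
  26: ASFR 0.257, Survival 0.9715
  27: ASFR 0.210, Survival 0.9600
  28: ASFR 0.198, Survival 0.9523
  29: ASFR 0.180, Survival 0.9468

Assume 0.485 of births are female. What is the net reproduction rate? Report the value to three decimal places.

Proportion female at birth = 0.485.
Per-age-group product (1 × ASFR × survival probability):
  24: 1 × 0.218 × 0.9882 = 0.21543
  25: 1 × 0.208 × 0.9835 = 0.20457
  26: 1 × 0.257 × 0.9715 = 0.24968
  27: 1 × 0.210 × 0.9600 = 0.20160
  28: 1 × 0.198 × 0.9523 = 0.18856
  29: 1 × 0.180 × 0.9468 = 0.17042
Sum = 1.23026
NRR = 0.485 × 1.23026 = 0.59668

0.597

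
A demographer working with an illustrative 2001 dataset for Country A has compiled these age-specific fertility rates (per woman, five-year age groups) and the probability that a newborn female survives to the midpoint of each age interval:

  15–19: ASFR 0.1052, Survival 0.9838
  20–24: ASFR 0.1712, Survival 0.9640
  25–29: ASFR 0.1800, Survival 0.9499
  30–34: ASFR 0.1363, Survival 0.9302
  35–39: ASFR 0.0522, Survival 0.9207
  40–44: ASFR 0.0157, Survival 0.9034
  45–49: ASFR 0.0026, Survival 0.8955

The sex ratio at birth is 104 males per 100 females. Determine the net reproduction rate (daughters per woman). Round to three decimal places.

1.546

Proportion female at birth = 100 / (100 + 104) = 0.49020.
Survival-weighted fertility by age (5·fₓ·Sₓ):
  15–19: 5 × 0.1052 × 0.9838 = 0.51748
  20–24: 5 × 0.1712 × 0.9640 = 0.82518
  25–29: 5 × 0.1800 × 0.9499 = 0.85491
  30–34: 5 × 0.1363 × 0.9302 = 0.63393
  35–39: 5 × 0.0522 × 0.9207 = 0.24030
  40–44: 5 × 0.0157 × 0.9034 = 0.07092
  45–49: 5 × 0.0026 × 0.8955 = 0.01164
Sum = 3.15436
NRR = 0.49020 × 3.15436 = 1.54627
NRR > 1, so each generation more than replaces itself.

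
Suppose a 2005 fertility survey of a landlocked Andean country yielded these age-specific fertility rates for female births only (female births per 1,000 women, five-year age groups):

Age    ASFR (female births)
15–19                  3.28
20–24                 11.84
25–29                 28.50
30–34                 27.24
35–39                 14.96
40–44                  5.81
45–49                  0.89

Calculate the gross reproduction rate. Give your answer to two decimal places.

0.46

Sum of female ASFRs = 3.28 + 11.84 + 28.50 + 27.24 + 14.96 + 5.81 + 0.89 = 92.52
GRR = 5 × 92.52 / 1000 = 0.4626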